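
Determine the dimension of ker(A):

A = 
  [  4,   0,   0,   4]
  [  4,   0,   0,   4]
nullity(A) = 3

Row reduce:
R2 → R2 - (1)·R1
REF = 
  [  4,   0,   0,   4]
  [  0,   0,   0,   0]
Pivot columns: 1 → 1 pivot.
rank(A) = 1, so nullity(A) = 4 - 1 = 3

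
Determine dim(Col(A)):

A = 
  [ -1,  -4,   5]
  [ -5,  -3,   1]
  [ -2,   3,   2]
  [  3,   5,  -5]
Row reduce:
R2 → R2 - (5)·R1
R3 → R3 - (2)·R1
R4 → R4 + (3)·R1
R3 → R3 - (11/17)·R2
R4 → R4 + (7/17)·R2
R4 → R4 - (1/64)·R3
REF = 
  [    -1,     -4,      5]
  [     0,     17,    -24]
  [     0,      0, 128/17]
  [     0,      0,      0]
Pivot columns: 1, 2, 3 → 3 pivots.
dim(Col(A)) = number of pivot columns = 3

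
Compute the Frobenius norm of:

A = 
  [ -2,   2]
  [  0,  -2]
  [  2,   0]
||A||_F = 4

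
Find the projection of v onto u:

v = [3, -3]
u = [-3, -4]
v·u = (3)(-3) + (-3)(-4) = 3
u·u = (-3)² + (-4)² = 25
proj_u(v) = (v·u / u·u) × u = (3/25) × u

proj_u(v) = [-9/25, -12/25]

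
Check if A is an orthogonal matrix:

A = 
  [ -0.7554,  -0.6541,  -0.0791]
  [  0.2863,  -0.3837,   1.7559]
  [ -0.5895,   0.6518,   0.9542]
No

AᵀA = 
  [  1.0001,   0,   0]
  [  0,   0.9999,  -0.0001]
  [  0,  -0.0001,   3.9999]
≠ I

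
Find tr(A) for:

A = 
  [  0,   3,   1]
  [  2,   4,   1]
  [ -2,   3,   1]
5

tr(A) = 0 + 4 + 1 = 5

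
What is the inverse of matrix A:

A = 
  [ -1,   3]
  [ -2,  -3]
det(A) = (-1)(-3) - (3)(-2) = 9
For a 2×2 matrix, A⁻¹ = (1/det(A)) · [[d, -b], [-c, a]]
    = (1/9) · [[-3, -3], [2, -1]]

A⁻¹ = 
  [-1/3, -1/3]
  [ 2/9, -1/9]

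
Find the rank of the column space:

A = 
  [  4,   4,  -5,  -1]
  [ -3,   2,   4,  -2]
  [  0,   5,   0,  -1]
dim(Col(A)) = 3

Row reduce:
R2 → R2 + (3/4)·R1
R3 → R3 - (1)·R2
REF = 
  [    4,     4,    -5,    -1]
  [    0,     5,   1/4, -11/4]
  [    0,     0,  -1/4,   7/4]
Pivot columns: 1, 2, 3 → 3 pivots.
dim(Col(A)) = number of pivot columns = 3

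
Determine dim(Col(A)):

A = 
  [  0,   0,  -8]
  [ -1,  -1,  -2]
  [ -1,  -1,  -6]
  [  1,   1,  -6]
dim(Col(A)) = 2

Row reduce:
Swap R1 ↔ R2
R3 → R3 - (1)·R1
R4 → R4 + (1)·R1
R3 → R3 - (1/2)·R2
R4 → R4 - (1)·R2
REF = 
  [ -1,  -1,  -2]
  [  0,   0,  -8]
  [  0,   0,   0]
  [  0,   0,   0]
Pivot columns: 1, 3 → 2 pivots.
dim(Col(A)) = number of pivot columns = 2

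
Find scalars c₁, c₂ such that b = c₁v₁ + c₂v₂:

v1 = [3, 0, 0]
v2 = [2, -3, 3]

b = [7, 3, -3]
c1 = 3, c2 = -1

b = 3·v1 + -1·v2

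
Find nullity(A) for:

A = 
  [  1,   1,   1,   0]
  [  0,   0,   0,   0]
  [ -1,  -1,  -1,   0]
nullity(A) = 3

Row reduce:
R3 → R3 + (1)·R1
REF = 
  [  1,   1,   1,   0]
  [  0,   0,   0,   0]
  [  0,   0,   0,   0]
Pivot columns: 1 → 1 pivot.
rank(A) = 1, so nullity(A) = 4 - 1 = 3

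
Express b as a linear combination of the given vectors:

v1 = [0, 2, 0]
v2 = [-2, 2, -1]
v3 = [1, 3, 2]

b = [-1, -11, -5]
c1 = 0, c2 = -1, c3 = -3

b = 0·v1 + -1·v2 + -3·v3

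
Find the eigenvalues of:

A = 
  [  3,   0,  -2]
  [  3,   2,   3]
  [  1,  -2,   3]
Characteristic polynomial: det(λI - A) = λ³ - 8λ² + 29λ - 52
Testing integer divisors of the constant term: p(4) = 0, so (λ - 4) is a factor:
p(λ) = (λ - 4)(λ² - 4λ + 13)
λ² - 4λ + 13 = 0  ⇒  λ = (4 ± √((-4)² - 4·(13)))/2 = (4 ± √(-36))/2
  = 2 + 3i,  2 - 3i

λ = 4, 2 + 3i, 2 - 3i  (≈ 4, 2 + 3i, 2 - 3i)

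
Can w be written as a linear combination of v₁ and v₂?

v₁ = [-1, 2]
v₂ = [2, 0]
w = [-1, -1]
Yes

Form the augmented matrix and row-reduce:
[v₁|v₂|w] = 
  [ -1,   2,  -1]
  [  2,   0,  -1]
R2 → R2 + (2)·R1
REF = 
  [ -1,   2,  -1]
  [  0,   4,  -3]

No row of the form [0 0 | nonzero], so the system is consistent. Back-substitution gives c₁ = -1/2, c₂ = -3/4: w = (-1/2)·v₁ + (-3/4)·v₂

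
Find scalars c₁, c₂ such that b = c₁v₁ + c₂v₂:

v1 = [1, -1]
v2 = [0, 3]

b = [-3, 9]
c1 = -3, c2 = 2

b = -3·v1 + 2·v2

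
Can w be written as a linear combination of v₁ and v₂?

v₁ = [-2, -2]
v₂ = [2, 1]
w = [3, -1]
Yes

Form the augmented matrix and row-reduce:
[v₁|v₂|w] = 
  [ -2,   2,   3]
  [ -2,   1,  -1]
R2 → R2 - (1)·R1
REF = 
  [ -2,   2,   3]
  [  0,  -1,  -4]

No row of the form [0 0 | nonzero], so the system is consistent. Back-substitution gives c₁ = 5/2, c₂ = 4: w = (5/2)·v₁ + (4)·v₂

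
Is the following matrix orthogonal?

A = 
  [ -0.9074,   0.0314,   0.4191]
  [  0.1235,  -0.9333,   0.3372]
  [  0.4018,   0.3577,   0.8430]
Yes

AᵀA = 
  [  1.0001,   0,   0.0001]
  [  0,   1,   0]
  [  0.0001,   0,   1]
≈ I (equal to I up to the 4-dp rounding of the entries)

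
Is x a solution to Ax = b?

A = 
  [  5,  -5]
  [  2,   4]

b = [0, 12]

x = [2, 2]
Yes

Ax = [0, 12] = b ✓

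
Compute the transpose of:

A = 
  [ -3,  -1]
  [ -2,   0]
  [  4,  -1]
Aᵀ = 
  [ -3,  -2,   4]
  [ -1,   0,  -1]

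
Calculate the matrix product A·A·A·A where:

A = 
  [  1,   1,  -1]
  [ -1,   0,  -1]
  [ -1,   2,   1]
A² = A·A:
A²[1,1] = (1)(1) + (1)(-1) + (-1)(-1) = 1
A²[1,2] = (1)(1) + (1)(0) + (-1)(2) = -1
A²[1,3] = (1)(-1) + (1)(-1) + (-1)(1) = -3
A²[2,1] = (-1)(1) + (0)(-1) + (-1)(-1) = 0
A²[2,2] = (-1)(1) + (0)(0) + (-1)(2) = -3
A²[2,3] = (-1)(-1) + (0)(-1) + (-1)(1) = 0
A²[3,1] = (-1)(1) + (2)(-1) + (1)(-1) = -4
A²[3,2] = (-1)(1) + (2)(0) + (1)(2) = 1
A²[3,3] = (-1)(-1) + (2)(-1) + (1)(1) = 0
A² = 
  [  1,  -1,  -3]
  [  0,  -3,   0]
  [ -4,   1,   0]

A^3 = A^2·A:
A^3[1,1] = (1)(1) + (-1)(-1) + (-3)(-1) = 5
A^3[1,2] = (1)(1) + (-1)(0) + (-3)(2) = -5
A^3[1,3] = (1)(-1) + (-1)(-1) + (-3)(1) = -3
A^3[2,1] = (0)(1) + (-3)(-1) + (0)(-1) = 3
A^3[2,2] = (0)(1) + (-3)(0) + (0)(2) = 0
A^3[2,3] = (0)(-1) + (-3)(-1) + (0)(1) = 3
A^3[3,1] = (-4)(1) + (1)(-1) + (0)(-1) = -5
A^3[3,2] = (-4)(1) + (1)(0) + (0)(2) = -4
A^3[3,3] = (-4)(-1) + (1)(-1) + (0)(1) = 3
A^3 = 
  [  5,  -5,  -3]
  [  3,   0,   3]
  [ -5,  -4,   3]

A^4 = A^3·A:
A^4[1,1] = (5)(1) + (-5)(-1) + (-3)(-1) = 13
A^4[1,2] = (5)(1) + (-5)(0) + (-3)(2) = -1
A^4[1,3] = (5)(-1) + (-5)(-1) + (-3)(1) = -3
A^4[2,1] = (3)(1) + (0)(-1) + (3)(-1) = 0
A^4[2,2] = (3)(1) + (0)(0) + (3)(2) = 9
A^4[2,3] = (3)(-1) + (0)(-1) + (3)(1) = 0
A^4[3,1] = (-5)(1) + (-4)(-1) + (3)(-1) = -4
A^4[3,2] = (-5)(1) + (-4)(0) + (3)(2) = 1
A^4[3,3] = (-5)(-1) + (-4)(-1) + (3)(1) = 12
A^4 = 
  [ 13,  -1,  -3]
  [  0,   9,   0]
  [ -4,   1,  12]

Therefore
A^4 = 
  [ 13,  -1,  -3]
  [  0,   9,   0]
  [ -4,   1,  12]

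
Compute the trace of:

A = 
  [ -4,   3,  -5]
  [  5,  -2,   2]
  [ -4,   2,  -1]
-7

tr(A) = -4 + -2 + -1 = -7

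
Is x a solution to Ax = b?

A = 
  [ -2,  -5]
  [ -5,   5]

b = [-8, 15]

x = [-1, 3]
No

Ax = [-13, 20] ≠ b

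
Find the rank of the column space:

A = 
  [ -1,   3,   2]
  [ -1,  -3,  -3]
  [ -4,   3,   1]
Row reduce:
R2 → R2 - (1)·R1
R3 → R3 - (4)·R1
R3 → R3 - (3/2)·R2
REF = 
  [ -1,   3,   2]
  [  0,  -6,  -5]
  [  0,   0, 1/2]
Pivot columns: 1, 2, 3 → 3 pivots.
dim(Col(A)) = number of pivot columns = 3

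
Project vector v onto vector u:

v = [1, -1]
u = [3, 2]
v·u = (1)(3) + (-1)(2) = 1
u·u = (3)² + (2)² = 13
proj_u(v) = (v·u / u·u) × u = (1/13) × u

proj_u(v) = [3/13, 2/13]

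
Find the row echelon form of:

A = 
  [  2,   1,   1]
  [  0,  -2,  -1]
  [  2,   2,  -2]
Row operations:
R3 → R3 - (1)·R1
R3 → R3 + (1/2)·R2

Resulting echelon form:
REF = 
  [   2,    1,    1]
  [   0,   -2,   -1]
  [   0,    0, -7/2]

Rank = 3 (number of non-zero pivot rows).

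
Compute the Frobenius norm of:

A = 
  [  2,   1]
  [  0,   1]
||A||_F = 2.449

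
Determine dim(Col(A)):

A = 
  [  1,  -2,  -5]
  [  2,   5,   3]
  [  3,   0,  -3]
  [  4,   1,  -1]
dim(Col(A)) = 3

Row reduce:
R2 → R2 - (2)·R1
R3 → R3 - (3)·R1
R4 → R4 - (4)·R1
R3 → R3 - (2/3)·R2
R4 → R4 - (1)·R2
R4 → R4 - (9/5)·R3
REF = 
  [   1,   -2,   -5]
  [   0,    9,   13]
  [   0,    0, 10/3]
  [   0,    0,    0]
Pivot columns: 1, 2, 3 → 3 pivots.
dim(Col(A)) = number of pivot columns = 3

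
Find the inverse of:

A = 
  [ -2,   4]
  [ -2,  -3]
det(A) = (-2)(-3) - (4)(-2) = 14
For a 2×2 matrix, A⁻¹ = (1/det(A)) · [[d, -b], [-c, a]]
    = (1/14) · [[-3, -4], [2, -2]]

A⁻¹ = 
  [-3/14,  -2/7]
  [  1/7,  -1/7]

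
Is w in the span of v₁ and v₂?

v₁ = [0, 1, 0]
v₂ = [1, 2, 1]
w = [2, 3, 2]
Yes

Form the augmented matrix and row-reduce:
[v₁|v₂|w] = 
  [  0,   1,   2]
  [  1,   2,   3]
  [  0,   1,   2]
Swap R1 ↔ R2
R3 → R3 - (1)·R2
REF = 
  [  1,   2,   3]
  [  0,   1,   2]
  [  0,   0,   0]

No row of the form [0 0 | nonzero], so the system is consistent. Back-substitution gives c₁ = -1, c₂ = 2: w = (-1)·v₁ + (2)·v₂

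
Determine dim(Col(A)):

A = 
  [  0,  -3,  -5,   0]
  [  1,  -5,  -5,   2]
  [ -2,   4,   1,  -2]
dim(Col(A)) = 3

Row reduce:
Swap R1 ↔ R2
R3 → R3 + (2)·R1
R3 → R3 - (2)·R2
REF = 
  [  1,  -5,  -5,   2]
  [  0,  -3,  -5,   0]
  [  0,   0,   1,   2]
Pivot columns: 1, 2, 3 → 3 pivots.
dim(Col(A)) = number of pivot columns = 3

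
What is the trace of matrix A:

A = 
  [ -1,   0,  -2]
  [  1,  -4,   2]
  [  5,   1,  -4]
-9

tr(A) = -1 + -4 + -4 = -9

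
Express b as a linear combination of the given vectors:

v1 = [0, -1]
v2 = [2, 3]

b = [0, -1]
c1 = 1, c2 = 0

b = 1·v1 + 0·v2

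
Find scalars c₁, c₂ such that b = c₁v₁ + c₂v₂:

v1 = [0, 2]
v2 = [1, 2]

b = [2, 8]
c1 = 2, c2 = 2

b = 2·v1 + 2·v2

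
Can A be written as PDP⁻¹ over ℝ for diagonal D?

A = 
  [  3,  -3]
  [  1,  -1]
Yes

tr(A) = 2, det(A) = 0
Characteristic polynomial: λ² - tr(A)λ + det(A) = λ² - 2λ
λ² - 2λ = λ(λ - 2)
Eigenvalues: 2, 0
λ=0: alg. mult. = 1, geom. mult. = 2 - rank(A - (0)I) = 2 - 1 = 1
λ=2: alg. mult. = 1, geom. mult. = 2 - rank(A - (2)I) = 2 - 1 = 1
Sum of geometric multiplicities equals n, so A has n independent eigenvectors.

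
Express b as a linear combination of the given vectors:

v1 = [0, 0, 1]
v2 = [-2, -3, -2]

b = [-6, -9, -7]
c1 = -1, c2 = 3

b = -1·v1 + 3·v2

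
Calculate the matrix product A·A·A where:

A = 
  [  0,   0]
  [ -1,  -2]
A² = A·A:
A²[1,1] = (0)(0) + (0)(-1) = 0
A²[1,2] = (0)(0) + (0)(-2) = 0
A²[2,1] = (-1)(0) + (-2)(-1) = 2
A²[2,2] = (-1)(0) + (-2)(-2) = 4
A² = 
  [  0,   0]
  [  2,   4]

A^3 = A^2·A:
A^3[1,1] = (0)(0) + (0)(-1) = 0
A^3[1,2] = (0)(0) + (0)(-2) = 0
A^3[2,1] = (2)(0) + (4)(-1) = -4
A^3[2,2] = (2)(0) + (4)(-2) = -8
A^3 = 
  [  0,   0]
  [ -4,  -8]

Therefore
A^3 = 
  [  0,   0]
  [ -4,  -8]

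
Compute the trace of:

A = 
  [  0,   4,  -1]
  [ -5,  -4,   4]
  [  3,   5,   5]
1

tr(A) = 0 + -4 + 5 = 1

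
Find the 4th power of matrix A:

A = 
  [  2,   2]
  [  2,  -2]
A² = A·A:
A²[1,1] = (2)(2) + (2)(2) = 8
A²[1,2] = (2)(2) + (2)(-2) = 0
A²[2,1] = (2)(2) + (-2)(2) = 0
A²[2,2] = (2)(2) + (-2)(-2) = 8
A² = 
  [  8,   0]
  [  0,   8]

A^3 = A^2·A:
A^3[1,1] = (8)(2) + (0)(2) = 16
A^3[1,2] = (8)(2) + (0)(-2) = 16
A^3[2,1] = (0)(2) + (8)(2) = 16
A^3[2,2] = (0)(2) + (8)(-2) = -16
A^3 = 
  [ 16,  16]
  [ 16, -16]

A^4 = A^3·A:
A^4[1,1] = (16)(2) + (16)(2) = 64
A^4[1,2] = (16)(2) + (16)(-2) = 0
A^4[2,1] = (16)(2) + (-16)(2) = 0
A^4[2,2] = (16)(2) + (-16)(-2) = 64
A^4 = 
  [ 64,   0]
  [  0,  64]

Therefore
A^4 = 
  [ 64,   0]
  [  0,  64]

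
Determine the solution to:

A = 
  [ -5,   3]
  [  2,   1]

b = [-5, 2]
Row reduce the augmented matrix [A|b]:
R2 → R2 + (2/5)·R1
REF = 
  [  -5,    3,   -5]
  [   0, 11/5,    0]

Back-substitution:
x₂ = 0 / (11/5) = 0
x₁ = (-5 - (3)(0)) / (-5) = 1

x = [1, 0]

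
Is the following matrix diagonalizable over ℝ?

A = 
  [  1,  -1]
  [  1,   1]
No

tr(A) = 2, det(A) = 2
Characteristic polynomial: λ² - tr(A)λ + det(A) = λ² - 2λ + 2
λ² - 2λ + 2 = 0  ⇒  λ = (2 ± √((-2)² - 4·(2)))/2 = (2 ± √(-4))/2
  = 1 + i,  1 - i
Eigenvalues: 1 + i, 1 - i  (≈ 1 + 1i, 1 - 1i)
Has complex eigenvalues (not diagonalizable over ℝ).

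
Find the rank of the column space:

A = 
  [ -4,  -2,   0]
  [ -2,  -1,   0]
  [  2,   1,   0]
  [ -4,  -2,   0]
Row reduce:
R2 → R2 - (1/2)·R1
R3 → R3 + (1/2)·R1
R4 → R4 - (1)·R1
REF = 
  [ -4,  -2,   0]
  [  0,   0,   0]
  [  0,   0,   0]
  [  0,   0,   0]
Pivot columns: 1 → 1 pivot.
dim(Col(A)) = number of pivot columns = 1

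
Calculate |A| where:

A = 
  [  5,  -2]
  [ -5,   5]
15

For a 2×2 matrix, det = ad - bc = (5)(5) - (-2)(-5) = 15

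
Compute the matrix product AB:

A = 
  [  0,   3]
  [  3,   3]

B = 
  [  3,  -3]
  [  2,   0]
AB = 
  [  6,   0]
  [ 15,  -9]

A is 2×2 and B is 2×2, so AB is 2×2. Each entry is (row of A)·(column of B):
AB[1,1] = (0)(3) + (3)(2) = 6
AB[1,2] = (0)(-3) + (3)(0) = 0
AB[2,1] = (3)(3) + (3)(2) = 15
AB[2,2] = (3)(-3) + (3)(0) = -9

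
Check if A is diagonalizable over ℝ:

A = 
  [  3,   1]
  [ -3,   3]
No

tr(A) = 6, det(A) = 12
Characteristic polynomial: λ² - tr(A)λ + det(A) = λ² - 6λ + 12
λ² - 6λ + 12 = 0  ⇒  λ = (6 ± √((-6)² - 4·(12)))/2 = (6 ± √(-12))/2
  = 3 + i√3,  3 - i√3
Eigenvalues: 3 + i√3, 3 - i√3  (≈ 3 + 1.732i, 3 - 1.732i)
Has complex eigenvalues (not diagonalizable over ℝ).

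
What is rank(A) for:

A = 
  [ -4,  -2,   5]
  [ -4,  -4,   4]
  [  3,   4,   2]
rank(A) = 3

Row reduce:
R2 → R2 - (1)·R1
R3 → R3 + (3/4)·R1
R3 → R3 + (5/4)·R2
REF = 
  [ -4,  -2,   5]
  [  0,  -2,  -1]
  [  0,   0, 9/2]
Pivot columns: 1, 2, 3 → 3 pivots.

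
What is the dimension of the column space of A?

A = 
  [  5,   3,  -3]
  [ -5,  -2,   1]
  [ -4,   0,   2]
dim(Col(A)) = 3

Row reduce:
R2 → R2 + (1)·R1
R3 → R3 + (4/5)·R1
R3 → R3 - (12/5)·R2
REF = 
  [   5,    3,   -3]
  [   0,    1,   -2]
  [   0,    0, 22/5]
Pivot columns: 1, 2, 3 → 3 pivots.
dim(Col(A)) = number of pivot columns = 3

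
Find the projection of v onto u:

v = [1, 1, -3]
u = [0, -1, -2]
v·u = (1)(0) + (1)(-1) + (-3)(-2) = 5
u·u = (0)² + (-1)² + (-2)² = 5
proj_u(v) = (v·u / u·u) × u = (5/5) × u = (1) × u

proj_u(v) = [0, -1, -2]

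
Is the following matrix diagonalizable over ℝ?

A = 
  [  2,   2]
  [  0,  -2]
Yes

tr(A) = 0, det(A) = -4
Characteristic polynomial: λ² - tr(A)λ + det(A) = λ² - 4
λ² - 4 = (λ + 2)(λ - 2)
Eigenvalues: 2, -2
λ=-2: alg. mult. = 1, geom. mult. = 2 - rank(A - (-2)I) = 2 - 1 = 1
λ=2: alg. mult. = 1, geom. mult. = 2 - rank(A - (2)I) = 2 - 1 = 1
Sum of geometric multiplicities equals n, so A has n independent eigenvectors.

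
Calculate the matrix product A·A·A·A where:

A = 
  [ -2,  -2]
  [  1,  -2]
A² = A·A:
A²[1,1] = (-2)(-2) + (-2)(1) = 2
A²[1,2] = (-2)(-2) + (-2)(-2) = 8
A²[2,1] = (1)(-2) + (-2)(1) = -4
A²[2,2] = (1)(-2) + (-2)(-2) = 2
A² = 
  [  2,   8]
  [ -4,   2]

A^3 = A^2·A:
A^3[1,1] = (2)(-2) + (8)(1) = 4
A^3[1,2] = (2)(-2) + (8)(-2) = -20
A^3[2,1] = (-4)(-2) + (2)(1) = 10
A^3[2,2] = (-4)(-2) + (2)(-2) = 4
A^3 = 
  [  4, -20]
  [ 10,   4]

A^4 = A^3·A:
A^4[1,1] = (4)(-2) + (-20)(1) = -28
A^4[1,2] = (4)(-2) + (-20)(-2) = 32
A^4[2,1] = (10)(-2) + (4)(1) = -16
A^4[2,2] = (10)(-2) + (4)(-2) = -28
A^4 = 
  [-28,  32]
  [-16, -28]

Therefore
A^4 = 
  [-28,  32]
  [-16, -28]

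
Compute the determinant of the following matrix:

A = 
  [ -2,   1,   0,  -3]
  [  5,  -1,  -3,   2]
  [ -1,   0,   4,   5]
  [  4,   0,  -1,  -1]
Cofactor expansion along row 1: det(A) = a₁₁M₁₁ - a₁₂M₁₂ + a₁₃M₁₃ - a₁₄M₁₄

M₁₁ = det[[-1, -3, 2]; [0, 4, 5]; [0, -1, -1]]
  = (-1)·((4)(-1) - (5)(-1)) - (-3)·((0)(-1) - (5)(0)) + (2)·((0)(-1) - (4)(0))
  = (-1)(1) - (-3)(0) + (2)(0)
  = -1
M₁₂ = det[[5, -3, 2]; [-1, 4, 5]; [4, -1, -1]]
  = (5)·((4)(-1) - (5)(-1)) - (-3)·((-1)(-1) - (5)(4)) + (2)·((-1)(-1) - (4)(4))
  = (5)(1) - (-3)(-19) + (2)(-15)
  = -82
M₁₃ = det[[5, -1, 2]; [-1, 0, 5]; [4, 0, -1]]
  = (5)·((0)(-1) - (5)(0)) - (-1)·((-1)(-1) - (5)(4)) + (2)·((-1)(0) - (0)(4))
  = (5)(0) - (-1)(-19) + (2)(0)
  = -19
M₁₄ = det[[5, -1, -3]; [-1, 0, 4]; [4, 0, -1]]
  = (5)·((0)(-1) - (4)(0)) - (-1)·((-1)(-1) - (4)(4)) + (-3)·((-1)(0) - (0)(4))
  = (5)(0) - (-1)(-15) + (-3)(0)
  = -15

det(A) = (-2)(-1) - (1)(-82) + (0)(-19) - (-3)(-15) = 39

det(A) = 39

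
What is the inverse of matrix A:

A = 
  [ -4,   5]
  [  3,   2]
det(A) = (-4)(2) - (5)(3) = -23
For a 2×2 matrix, A⁻¹ = (1/det(A)) · [[d, -b], [-c, a]]
    = (-1/23) · [[2, -5], [-3, -4]]

A⁻¹ = 
  [-2/23,  5/23]
  [ 3/23,  4/23]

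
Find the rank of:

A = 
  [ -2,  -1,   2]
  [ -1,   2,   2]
Row reduce:
R2 → R2 - (1/2)·R1
REF = 
  [ -2,  -1,   2]
  [  0, 5/2,   1]
Pivot columns: 1, 2 → 2 pivots.

rank(A) = 2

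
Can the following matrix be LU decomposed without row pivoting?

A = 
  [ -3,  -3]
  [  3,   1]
Yes.
A[1,1] = -3 ≠ 0, so Gaussian elimination proceeds without a row swap: multiplier ℓ₂₁ = (3)/(-3) = -1, and U[2,2] = 1 - (-1)(-3) = -2.
L = 
  [  1,   0]
  [ -1,   1]
U = 
  [ -3,  -3]
  [  0,  -2]
Check row 2 of LU: [(-1)(-3), (-1)(-3) + (-2)] = [3, 1] = row 2 of A ✓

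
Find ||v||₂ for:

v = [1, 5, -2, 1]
5.568

||v||₂ = √((1)² + (5)² + (-2)² + (1)²) = √31 = 5.568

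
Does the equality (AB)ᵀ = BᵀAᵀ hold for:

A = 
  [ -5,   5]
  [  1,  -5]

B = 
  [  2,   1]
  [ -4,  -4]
Yes

(AB)ᵀ = 
  [-30,  22]
  [-25,  21]

BᵀAᵀ = 
  [-30,  22]
  [-25,  21]

Both sides are equal — this is the standard identity (AB)ᵀ = BᵀAᵀ, which holds for all A, B.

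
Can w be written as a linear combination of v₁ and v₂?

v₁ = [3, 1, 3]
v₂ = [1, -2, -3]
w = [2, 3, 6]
Yes

Form the augmented matrix and row-reduce:
[v₁|v₂|w] = 
  [  3,   1,   2]
  [  1,  -2,   3]
  [  3,  -3,   6]
R2 → R2 - (1/3)·R1
R3 → R3 - (1)·R1
R3 → R3 - (12/7)·R2
REF = 
  [   3,    1,    2]
  [   0, -7/3,  7/3]
  [   0,    0,    0]

No row of the form [0 0 | nonzero], so the system is consistent. Back-substitution gives c₁ = 1, c₂ = -1: w = (1)·v₁ + (-1)·v₂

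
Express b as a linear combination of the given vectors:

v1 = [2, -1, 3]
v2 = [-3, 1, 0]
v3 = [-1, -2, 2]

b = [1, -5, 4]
c1 = 0, c2 = -1, c3 = 2

b = 0·v1 + -1·v2 + 2·v3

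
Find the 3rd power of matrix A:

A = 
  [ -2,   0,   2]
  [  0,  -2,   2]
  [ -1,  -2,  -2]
A^3 = 
  [  4,  24,  12]
  [ 12,  16,  12]
  [ -6, -12,  28]

A² = A·A:
A²[1,1] = (-2)(-2) + (0)(0) + (2)(-1) = 2
A²[1,2] = (-2)(0) + (0)(-2) + (2)(-2) = -4
A²[1,3] = (-2)(2) + (0)(2) + (2)(-2) = -8
A²[2,1] = (0)(-2) + (-2)(0) + (2)(-1) = -2
A²[2,2] = (0)(0) + (-2)(-2) + (2)(-2) = 0
A²[2,3] = (0)(2) + (-2)(2) + (2)(-2) = -8
A²[3,1] = (-1)(-2) + (-2)(0) + (-2)(-1) = 4
A²[3,2] = (-1)(0) + (-2)(-2) + (-2)(-2) = 8
A²[3,3] = (-1)(2) + (-2)(2) + (-2)(-2) = -2
A² = 
  [  2,  -4,  -8]
  [ -2,   0,  -8]
  [  4,   8,  -2]

A^3 = A^2·A:
A^3[1,1] = (2)(-2) + (-4)(0) + (-8)(-1) = 4
A^3[1,2] = (2)(0) + (-4)(-2) + (-8)(-2) = 24
A^3[1,3] = (2)(2) + (-4)(2) + (-8)(-2) = 12
A^3[2,1] = (-2)(-2) + (0)(0) + (-8)(-1) = 12
A^3[2,2] = (-2)(0) + (0)(-2) + (-8)(-2) = 16
A^3[2,3] = (-2)(2) + (0)(2) + (-8)(-2) = 12
A^3[3,1] = (4)(-2) + (8)(0) + (-2)(-1) = -6
A^3[3,2] = (4)(0) + (8)(-2) + (-2)(-2) = -12
A^3[3,3] = (4)(2) + (8)(2) + (-2)(-2) = 28
A^3 = 
  [  4,  24,  12]
  [ 12,  16,  12]
  [ -6, -12,  28]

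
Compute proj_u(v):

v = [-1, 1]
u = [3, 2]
v·u = (-1)(3) + (1)(2) = -1
u·u = (3)² + (2)² = 13
proj_u(v) = (v·u / u·u) × u = (-1/13) × u

proj_u(v) = [-3/13, -2/13]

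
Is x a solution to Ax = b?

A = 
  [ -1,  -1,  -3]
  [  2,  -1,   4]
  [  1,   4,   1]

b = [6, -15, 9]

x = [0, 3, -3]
Yes

Ax = [6, -15, 9] = b ✓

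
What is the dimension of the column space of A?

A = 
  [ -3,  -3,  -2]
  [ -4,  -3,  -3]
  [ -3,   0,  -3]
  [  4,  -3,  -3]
dim(Col(A)) = 3

Row reduce:
R2 → R2 - (4/3)·R1
R3 → R3 - (1)·R1
R4 → R4 + (4/3)·R1
R3 → R3 - (3)·R2
R4 → R4 + (7)·R2
Swap R3 ↔ R4
REF = 
  [  -3,   -3,   -2]
  [   0,    1, -1/3]
  [   0,    0,   -8]
  [   0,    0,    0]
Pivot columns: 1, 2, 3 → 3 pivots.
dim(Col(A)) = number of pivot columns = 3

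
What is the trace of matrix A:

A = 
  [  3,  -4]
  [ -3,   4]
7

tr(A) = 3 + 4 = 7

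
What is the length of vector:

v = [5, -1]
5.099

||v||₂ = √((5)² + (-1)²) = √26 = 5.099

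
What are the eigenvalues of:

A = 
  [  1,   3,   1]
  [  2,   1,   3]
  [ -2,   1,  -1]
λ = 2, 2, -3

Characteristic polynomial: det(λI - A) = λ³ - λ² - 8λ + 12
Testing integer divisors of the constant term: p(2) = 0, so (λ - 2) is a factor:
p(λ) = (λ - 2)(λ² + λ - 6)
λ² + λ - 6 = (λ + 3)(λ - 2)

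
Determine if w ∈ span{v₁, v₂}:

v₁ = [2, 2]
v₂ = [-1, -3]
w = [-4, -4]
Yes

Form the augmented matrix and row-reduce:
[v₁|v₂|w] = 
  [  2,  -1,  -4]
  [  2,  -3,  -4]
R2 → R2 - (1)·R1
REF = 
  [  2,  -1,  -4]
  [  0,  -2,   0]

No row of the form [0 0 | nonzero], so the system is consistent. Back-substitution gives c₁ = -2, c₂ = 0: w = (-2)·v₁ + (0)·v₂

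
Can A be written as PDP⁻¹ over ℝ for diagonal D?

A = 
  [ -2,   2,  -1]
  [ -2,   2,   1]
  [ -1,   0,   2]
No

Characteristic polynomial: det(λI - A) = λ³ - 2λ² - λ + 4
By the rational root theorem any rational root is an integer dividing 4; none of those is a root, so p(λ) has no rational roots and hence (being an irreducible cubic) no repeated roots.
Discriminant of the cubic: Δ = -152
Δ < 0 ⇒ one real eigenvalue and a complex-conjugate pair: λ ≈ 1.635 + 0.6916i, 1.635 - 0.6916i, -1.27
Has complex eigenvalues (not diagonalizable over ℝ).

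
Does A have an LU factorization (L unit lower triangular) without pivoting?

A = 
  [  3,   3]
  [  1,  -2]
Yes.
A[1,1] = 3 ≠ 0, so Gaussian elimination proceeds without a row swap: multiplier ℓ₂₁ = (1)/(3) = 1/3, and U[2,2] = -2 - (1/3)(3) = -3.
L = 
  [  1,   0]
  [1/3,   1]
U = 
  [  3,   3]
  [  0,  -3]
Check row 2 of LU: [(1/3)(3), (1/3)(3) + (-3)] = [1, -2] = row 2 of A ✓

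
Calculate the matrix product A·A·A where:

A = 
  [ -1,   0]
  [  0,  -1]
A^3 = 
  [ -1,   0]
  [  0,  -1]

A² = A·A:
A²[1,1] = (-1)(-1) + (0)(0) = 1
A²[1,2] = (-1)(0) + (0)(-1) = 0
A²[2,1] = (0)(-1) + (-1)(0) = 0
A²[2,2] = (0)(0) + (-1)(-1) = 1
A² = 
  [  1,   0]
  [  0,   1]

A^3 = A^2·A:
A^3[1,1] = (1)(-1) + (0)(0) = -1
A^3[1,2] = (1)(0) + (0)(-1) = 0
A^3[2,1] = (0)(-1) + (1)(0) = 0
A^3[2,2] = (0)(0) + (1)(-1) = -1
A^3 = 
  [ -1,   0]
  [  0,  -1]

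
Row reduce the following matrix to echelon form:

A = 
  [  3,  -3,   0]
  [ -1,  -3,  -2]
Row operations:
R2 → R2 + (1/3)·R1

Resulting echelon form:
REF = 
  [  3,  -3,   0]
  [  0,  -4,  -2]

Rank = 2 (number of non-zero pivot rows).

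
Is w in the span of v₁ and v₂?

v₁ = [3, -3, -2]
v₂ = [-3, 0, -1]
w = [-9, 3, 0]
Yes

Form the augmented matrix and row-reduce:
[v₁|v₂|w] = 
  [  3,  -3,  -9]
  [ -3,   0,   3]
  [ -2,  -1,   0]
R2 → R2 + (1)·R1
R3 → R3 + (2/3)·R1
R3 → R3 - (1)·R2
REF = 
  [  3,  -3,  -9]
  [  0,  -3,  -6]
  [  0,   0,   0]

No row of the form [0 0 | nonzero], so the system is consistent. Back-substitution gives c₁ = -1, c₂ = 2: w = (-1)·v₁ + (2)·v₂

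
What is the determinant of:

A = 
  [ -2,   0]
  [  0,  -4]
For a 2×2 matrix, det = ad - bc = (-2)(-4) - (0)(0) = 8

det(A) = 8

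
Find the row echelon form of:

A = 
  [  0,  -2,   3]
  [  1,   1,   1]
Row operations:
Swap R1 ↔ R2

Resulting echelon form:
REF = 
  [  1,   1,   1]
  [  0,  -2,   3]

Rank = 2 (number of non-zero pivot rows).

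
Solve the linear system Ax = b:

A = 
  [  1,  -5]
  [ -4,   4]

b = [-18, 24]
x = [-3, 3]

Row reduce the augmented matrix [A|b]:
R2 → R2 + (4)·R1
REF = 
  [  1,  -5, -18]
  [  0, -16, -48]

Back-substitution:
x₂ = (-48) / (-16) = 3
x₁ = (-18 - (-5)(3)) / 1 = -3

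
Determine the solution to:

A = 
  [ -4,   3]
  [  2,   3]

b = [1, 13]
Row reduce the augmented matrix [A|b]:
R2 → R2 + (1/2)·R1
REF = 
  [  -4,    3,    1]
  [   0,  9/2, 27/2]

Back-substitution:
x₂ = (27/2) / (9/2) = 3
x₁ = (1 - (3)(3)) / (-4) = 2

x = [2, 3]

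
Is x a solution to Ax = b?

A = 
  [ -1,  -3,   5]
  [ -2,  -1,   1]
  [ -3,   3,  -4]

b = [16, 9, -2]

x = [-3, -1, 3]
No

Ax = [21, 10, -6] ≠ b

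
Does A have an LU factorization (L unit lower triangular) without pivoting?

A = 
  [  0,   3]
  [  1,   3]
No.
A[1,1] = 0 but A[2,1] = 1 ≠ 0. Any LU with L unit lower triangular has (LU)[1,1] = U[1,1] and (LU)[2,1] = L[2,1]·U[1,1]; matching A forces U[1,1] = 0, which then forces (LU)[2,1] = 0 ≠ 1. A row swap (pivoting) is required.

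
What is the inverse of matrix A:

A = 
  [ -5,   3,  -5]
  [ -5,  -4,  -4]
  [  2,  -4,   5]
det(A) = (-5)·((-4)(5) - (-4)(-4)) - (3)·((-5)(5) - (-4)(2)) + (-5)·((-5)(-4) - (-4)(2))
  = (-5)(-36) - (3)(-17) + (-5)(28)
  = 91
det(A) = 91 ≠ 0, so A is invertible.

Cofactors Cᵢⱼ = (-1)ⁱ⁺ʲ·Mᵢⱼ:
C = 
  [-36,  17,  28]
  [  5, -15, -14]
  [-32,   5,  35]

adj(A) = Cᵀ:
adj(A) = 
  [-36,   5, -32]
  [ 17, -15,   5]
  [ 28, -14,  35]

A⁻¹ = (1/91) · adj(A):
A⁻¹ = 
  [-36/91,   5/91, -32/91]
  [ 17/91, -15/91,   5/91]
  [  4/13,  -2/13,   5/13]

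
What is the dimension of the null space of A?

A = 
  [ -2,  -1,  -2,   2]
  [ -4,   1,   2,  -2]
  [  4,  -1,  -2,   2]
nullity(A) = 2

Row reduce:
R2 → R2 - (2)·R1
R3 → R3 + (2)·R1
R3 → R3 + (1)·R2
REF = 
  [ -2,  -1,  -2,   2]
  [  0,   3,   6,  -6]
  [  0,   0,   0,   0]
Pivot columns: 1, 2 → 2 pivots.
rank(A) = 2, so nullity(A) = 4 - 2 = 2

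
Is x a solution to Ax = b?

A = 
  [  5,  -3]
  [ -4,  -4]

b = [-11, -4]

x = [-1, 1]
No

Ax = [-8, 0] ≠ b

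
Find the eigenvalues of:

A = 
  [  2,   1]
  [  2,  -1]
λ = (1 + √17)/2, (1 - √17)/2  (≈ 2.562, -1.562)

tr(A) = 1, det(A) = -4
Characteristic polynomial: λ² - tr(A)λ + det(A) = λ² - λ - 4
λ² - λ - 4 = 0  ⇒  λ = (1 ± √((-1)² - 4·(-4)))/2 = (1 ± √(17))/2
  = (1 + √17)/2,  (1 - √17)/2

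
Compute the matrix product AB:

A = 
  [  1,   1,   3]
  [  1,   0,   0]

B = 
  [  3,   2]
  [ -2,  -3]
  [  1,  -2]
A is 2×3 and B is 3×2, so AB is 2×2. Each entry is (row of A)·(column of B):
AB[1,1] = (1)(3) + (1)(-2) + (3)(1) = 4
AB[1,2] = (1)(2) + (1)(-3) + (3)(-2) = -7
AB[2,1] = (1)(3) + (0)(-2) + (0)(1) = 3
AB[2,2] = (1)(2) + (0)(-3) + (0)(-2) = 2

AB = 
  [  4,  -7]
  [  3,   2]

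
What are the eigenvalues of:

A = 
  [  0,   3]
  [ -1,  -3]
tr(A) = -3, det(A) = 3
Characteristic polynomial: λ² - tr(A)λ + det(A) = λ² + 3λ + 3
λ² + 3λ + 3 = 0  ⇒  λ = (-3 ± √((3)² - 4·(3)))/2 = (-3 ± √(-3))/2
  = (-3 + i√3)/2,  (-3 - i√3)/2

λ = (-3 + i√3)/2, (-3 - i√3)/2  (≈ -1.5 + 0.866i, -1.5 - 0.866i)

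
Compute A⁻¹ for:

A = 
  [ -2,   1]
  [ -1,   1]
det(A) = (-2)(1) - (1)(-1) = -1
For a 2×2 matrix, A⁻¹ = (1/det(A)) · [[d, -b], [-c, a]]
    = (-1) · [[1, -1], [1, -2]]

A⁻¹ = 
  [ -1,   1]
  [ -1,   2]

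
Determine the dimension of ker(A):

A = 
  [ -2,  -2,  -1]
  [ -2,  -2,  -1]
nullity(A) = 2

Row reduce:
R2 → R2 - (1)·R1
REF = 
  [ -2,  -2,  -1]
  [  0,   0,   0]
Pivot columns: 1 → 1 pivot.
rank(A) = 1, so nullity(A) = 3 - 1 = 2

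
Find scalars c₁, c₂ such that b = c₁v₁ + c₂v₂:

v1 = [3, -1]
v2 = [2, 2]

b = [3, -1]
c1 = 1, c2 = 0

b = 1·v1 + 0·v2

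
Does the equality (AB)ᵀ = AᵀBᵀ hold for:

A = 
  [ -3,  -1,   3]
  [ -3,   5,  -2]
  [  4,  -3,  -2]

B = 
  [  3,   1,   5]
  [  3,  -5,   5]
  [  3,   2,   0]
No

(AB)ᵀ = 
  [ -3,   0,  -3]
  [  8, -32,  15]
  [-20,  10,   5]

AᵀBᵀ = 
  [  8,  26, -15]
  [-13, -43,   7]
  [ -3,   9,   5]

The two matrices differ, so (AB)ᵀ ≠ AᵀBᵀ in general. The correct identity is (AB)ᵀ = BᵀAᵀ.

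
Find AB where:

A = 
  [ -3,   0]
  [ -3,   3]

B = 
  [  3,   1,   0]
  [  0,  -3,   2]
A is 2×2 and B is 2×3, so AB is 2×3. Each entry is (row of A)·(column of B):
AB[1,1] = (-3)(3) + (0)(0) = -9
AB[1,2] = (-3)(1) + (0)(-3) = -3
AB[1,3] = (-3)(0) + (0)(2) = 0
AB[2,1] = (-3)(3) + (3)(0) = -9
AB[2,2] = (-3)(1) + (3)(-3) = -12
AB[2,3] = (-3)(0) + (3)(2) = 6

AB = 
  [ -9,  -3,   0]
  [ -9, -12,   6]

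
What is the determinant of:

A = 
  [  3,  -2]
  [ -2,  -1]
-7

For a 2×2 matrix, det = ad - bc = (3)(-1) - (-2)(-2) = -7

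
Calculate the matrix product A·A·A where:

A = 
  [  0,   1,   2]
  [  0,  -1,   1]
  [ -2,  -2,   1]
A² = A·A:
A²[1,1] = (0)(0) + (1)(0) + (2)(-2) = -4
A²[1,2] = (0)(1) + (1)(-1) + (2)(-2) = -5
A²[1,3] = (0)(2) + (1)(1) + (2)(1) = 3
A²[2,1] = (0)(0) + (-1)(0) + (1)(-2) = -2
A²[2,2] = (0)(1) + (-1)(-1) + (1)(-2) = -1
A²[2,3] = (0)(2) + (-1)(1) + (1)(1) = 0
A²[3,1] = (-2)(0) + (-2)(0) + (1)(-2) = -2
A²[3,2] = (-2)(1) + (-2)(-1) + (1)(-2) = -2
A²[3,3] = (-2)(2) + (-2)(1) + (1)(1) = -5
A² = 
  [ -4,  -5,   3]
  [ -2,  -1,   0]
  [ -2,  -2,  -5]

A^3 = A^2·A:
A^3[1,1] = (-4)(0) + (-5)(0) + (3)(-2) = -6
A^3[1,2] = (-4)(1) + (-5)(-1) + (3)(-2) = -5
A^3[1,3] = (-4)(2) + (-5)(1) + (3)(1) = -10
A^3[2,1] = (-2)(0) + (-1)(0) + (0)(-2) = 0
A^3[2,2] = (-2)(1) + (-1)(-1) + (0)(-2) = -1
A^3[2,3] = (-2)(2) + (-1)(1) + (0)(1) = -5
A^3[3,1] = (-2)(0) + (-2)(0) + (-5)(-2) = 10
A^3[3,2] = (-2)(1) + (-2)(-1) + (-5)(-2) = 10
A^3[3,3] = (-2)(2) + (-2)(1) + (-5)(1) = -11
A^3 = 
  [ -6,  -5, -10]
  [  0,  -1,  -5]
  [ 10,  10, -11]

Therefore
A^3 = 
  [ -6,  -5, -10]
  [  0,  -1,  -5]
  [ 10,  10, -11]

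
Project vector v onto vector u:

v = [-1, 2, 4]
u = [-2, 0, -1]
v·u = (-1)(-2) + (2)(0) + (4)(-1) = -2
u·u = (-2)² + (0)² + (-1)² = 5
proj_u(v) = (v·u / u·u) × u = (-2/5) × u

proj_u(v) = [4/5, 0, 2/5]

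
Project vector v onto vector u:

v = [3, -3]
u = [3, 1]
proj_u(v) = [9/5, 3/5]

v·u = (3)(3) + (-3)(1) = 6
u·u = (3)² + (1)² = 10
proj_u(v) = (v·u / u·u) × u = (6/10) × u = (3/5) × u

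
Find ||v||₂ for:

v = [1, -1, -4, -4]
5.831

||v||₂ = √((1)² + (-1)² + (-4)² + (-4)²) = √34 = 5.831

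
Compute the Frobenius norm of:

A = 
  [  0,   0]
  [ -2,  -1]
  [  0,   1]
||A||_F = 2.449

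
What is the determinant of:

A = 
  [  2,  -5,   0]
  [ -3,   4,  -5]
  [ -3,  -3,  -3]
Cofactor expansion along row 1:
det(A) = (2)·((4)(-3) - (-5)(-3)) - (-5)·((-3)(-3) - (-5)(-3)) + (0)·((-3)(-3) - (4)(-3))
  = (2)(-27) - (-5)(-6) + (0)(21)
  = -84

det(A) = -84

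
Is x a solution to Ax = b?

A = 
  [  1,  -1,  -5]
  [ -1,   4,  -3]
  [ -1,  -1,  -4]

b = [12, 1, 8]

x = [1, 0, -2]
No

Ax = [11, 5, 7] ≠ b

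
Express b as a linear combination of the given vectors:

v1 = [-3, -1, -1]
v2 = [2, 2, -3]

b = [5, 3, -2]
c1 = -1, c2 = 1

b = -1·v1 + 1·v2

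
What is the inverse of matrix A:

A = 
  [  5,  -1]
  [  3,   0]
det(A) = (5)(0) - (-1)(3) = 3
For a 2×2 matrix, A⁻¹ = (1/det(A)) · [[d, -b], [-c, a]]
    = (1/3) · [[0, 1], [-3, 5]]

A⁻¹ = 
  [  0, 1/3]
  [ -1, 5/3]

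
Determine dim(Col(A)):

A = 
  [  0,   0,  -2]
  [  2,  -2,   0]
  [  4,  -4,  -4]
Row reduce:
Swap R1 ↔ R2
R3 → R3 - (2)·R1
R3 → R3 - (2)·R2
REF = 
  [  2,  -2,   0]
  [  0,   0,  -2]
  [  0,   0,   0]
Pivot columns: 1, 3 → 2 pivots.
dim(Col(A)) = number of pivot columns = 2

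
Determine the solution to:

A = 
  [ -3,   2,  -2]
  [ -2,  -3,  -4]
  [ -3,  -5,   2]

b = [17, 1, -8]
Row reduce the augmented matrix [A|b]:
R2 → R2 - (2/3)·R1
R3 → R3 - (1)·R1
R3 → R3 - (21/13)·R2
REF = 
  [     -3,       2,      -2,      17]
  [      0,   -13/3,    -8/3,   -31/3]
  [      0,       0,  108/13, -108/13]

Back-substitution:
x₃ = (-108/13) / (108/13) = -1
x₂ = (-31/3 - (-8/3)(-1)) / (-13/3) = 3
x₁ = (17 - (2)(3) - (-2)(-1)) / (-3) = -3

x = [-3, 3, -1]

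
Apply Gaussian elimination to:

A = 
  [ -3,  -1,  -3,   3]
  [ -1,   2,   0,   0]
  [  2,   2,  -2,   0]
Row operations:
R2 → R2 - (1/3)·R1
R3 → R3 + (2/3)·R1
R3 → R3 - (4/7)·R2

Resulting echelon form:
REF = 
  [   -3,    -1,    -3,     3]
  [    0,   7/3,     1,    -1]
  [    0,     0, -32/7,  18/7]

Rank = 3 (number of non-zero pivot rows).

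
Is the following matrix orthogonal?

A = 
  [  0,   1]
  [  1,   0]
Yes

AᵀA = 
  [  1,   0]
  [  0,   1]
= I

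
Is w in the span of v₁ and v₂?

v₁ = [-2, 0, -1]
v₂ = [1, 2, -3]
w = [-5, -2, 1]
Yes

Form the augmented matrix and row-reduce:
[v₁|v₂|w] = 
  [ -2,   1,  -5]
  [  0,   2,  -2]
  [ -1,  -3,   1]
R3 → R3 - (1/2)·R1
R3 → R3 + (7/4)·R2
REF = 
  [ -2,   1,  -5]
  [  0,   2,  -2]
  [  0,   0,   0]

No row of the form [0 0 | nonzero], so the system is consistent. Back-substitution gives c₁ = 2, c₂ = -1: w = (2)·v₁ + (-1)·v₂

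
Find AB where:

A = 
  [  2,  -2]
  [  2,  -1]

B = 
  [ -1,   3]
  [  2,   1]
AB = 
  [ -6,   4]
  [ -4,   5]

A is 2×2 and B is 2×2, so AB is 2×2. Each entry is (row of A)·(column of B):
AB[1,1] = (2)(-1) + (-2)(2) = -6
AB[1,2] = (2)(3) + (-2)(1) = 4
AB[2,1] = (2)(-1) + (-1)(2) = -4
AB[2,2] = (2)(3) + (-1)(1) = 5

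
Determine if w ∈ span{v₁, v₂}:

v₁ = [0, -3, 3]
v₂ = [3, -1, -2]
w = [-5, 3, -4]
No

Form the augmented matrix and row-reduce:
[v₁|v₂|w] = 
  [  0,   3,  -5]
  [ -3,  -1,   3]
  [  3,  -2,  -4]
Swap R1 ↔ R2
R3 → R3 + (1)·R1
R3 → R3 + (1)·R2
REF = 
  [ -3,  -1,   3]
  [  0,   3,  -5]
  [  0,   0,  -6]

Row 3 reads [0 0 | -6], i.e. 0 = -6, so the system is inconsistent and w ∉ span{v₁, v₂}.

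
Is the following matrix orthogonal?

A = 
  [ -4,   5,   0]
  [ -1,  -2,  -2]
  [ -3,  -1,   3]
No

AᵀA = 
  [ 26, -15,  -7]
  [-15,  30,   1]
  [ -7,   1,  13]
≠ I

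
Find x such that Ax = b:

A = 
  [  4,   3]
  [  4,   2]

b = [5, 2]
x = [-1, 3]

Row reduce the augmented matrix [A|b]:
R2 → R2 - (1)·R1
REF = 
  [  4,   3,   5]
  [  0,  -1,  -3]

Back-substitution:
x₂ = (-3) / (-1) = 3
x₁ = (5 - (3)(3)) / 4 = -1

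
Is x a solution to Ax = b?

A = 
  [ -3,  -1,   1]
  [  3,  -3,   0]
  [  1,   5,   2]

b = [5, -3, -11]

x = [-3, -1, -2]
No

Ax = [8, -6, -12] ≠ b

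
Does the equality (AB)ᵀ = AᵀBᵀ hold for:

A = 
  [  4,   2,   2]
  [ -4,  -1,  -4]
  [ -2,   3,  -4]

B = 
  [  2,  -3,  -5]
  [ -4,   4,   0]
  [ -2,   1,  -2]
No

(AB)ᵀ = 
  [ -4,   4,  -8]
  [ -2,   4,  14]
  [-24,  28,  18]

AᵀBᵀ = 
  [ 30, -32,  -8]
  [ -8, -12, -11]
  [ 36, -24,   0]

The two matrices differ, so (AB)ᵀ ≠ AᵀBᵀ in general. The correct identity is (AB)ᵀ = BᵀAᵀ.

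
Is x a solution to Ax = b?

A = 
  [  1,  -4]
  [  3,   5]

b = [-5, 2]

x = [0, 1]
No

Ax = [-4, 5] ≠ b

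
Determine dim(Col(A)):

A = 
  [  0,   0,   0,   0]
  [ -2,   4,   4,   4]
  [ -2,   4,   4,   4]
Row reduce:
Swap R1 ↔ R2
R3 → R3 - (1)·R1
REF = 
  [ -2,   4,   4,   4]
  [  0,   0,   0,   0]
  [  0,   0,   0,   0]
Pivot columns: 1 → 1 pivot.
dim(Col(A)) = number of pivot columns = 1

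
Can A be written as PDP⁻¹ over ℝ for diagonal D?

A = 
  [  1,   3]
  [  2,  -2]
Yes

tr(A) = -1, det(A) = -8
Characteristic polynomial: λ² - tr(A)λ + det(A) = λ² + λ - 8
λ² + λ - 8 = 0  ⇒  λ = (-1 ± √((1)² - 4·(-8)))/2 = (-1 ± √(33))/2
  = (-1 + √33)/2,  (-1 - √33)/2
Eigenvalues: (-1 + √33)/2, (-1 - √33)/2  (≈ 2.372, -3.372)
The two irrational eigenvalues are distinct (simple), so each has alg. mult. = geom. mult. = 1.
Sum of geometric multiplicities equals n, so A has n independent eigenvectors.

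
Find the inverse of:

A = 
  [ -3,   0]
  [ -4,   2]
det(A) = (-3)(2) - (0)(-4) = -6
For a 2×2 matrix, A⁻¹ = (1/det(A)) · [[d, -b], [-c, a]]
    = (-1/6) · [[2, 0], [4, -3]]

A⁻¹ = 
  [-1/3,    0]
  [-2/3,  1/2]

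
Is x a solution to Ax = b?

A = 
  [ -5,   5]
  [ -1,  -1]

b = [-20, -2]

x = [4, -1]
No

Ax = [-25, -3] ≠ b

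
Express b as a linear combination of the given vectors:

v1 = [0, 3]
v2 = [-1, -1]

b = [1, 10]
c1 = 3, c2 = -1

b = 3·v1 + -1·v2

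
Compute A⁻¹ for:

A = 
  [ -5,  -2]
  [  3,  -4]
det(A) = (-5)(-4) - (-2)(3) = 26
For a 2×2 matrix, A⁻¹ = (1/det(A)) · [[d, -b], [-c, a]]
    = (1/26) · [[-4, 2], [-3, -5]]

A⁻¹ = 
  [-2/13,  1/13]
  [-3/26, -5/26]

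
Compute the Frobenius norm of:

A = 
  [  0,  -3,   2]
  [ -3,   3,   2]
||A||_F = 5.916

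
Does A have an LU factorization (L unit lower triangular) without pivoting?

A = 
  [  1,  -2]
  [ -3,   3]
Yes.
A[1,1] = 1 ≠ 0, so Gaussian elimination proceeds without a row swap: multiplier ℓ₂₁ = (-3)/(1) = -3, and U[2,2] = 3 - (-3)(-2) = -3.
L = 
  [  1,   0]
  [ -3,   1]
U = 
  [  1,  -2]
  [  0,  -3]
Check row 2 of LU: [(-3)(1), (-3)(-2) + (-3)] = [-3, 3] = row 2 of A ✓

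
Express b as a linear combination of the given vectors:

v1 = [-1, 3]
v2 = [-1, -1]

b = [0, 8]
c1 = 2, c2 = -2

b = 2·v1 + -2·v2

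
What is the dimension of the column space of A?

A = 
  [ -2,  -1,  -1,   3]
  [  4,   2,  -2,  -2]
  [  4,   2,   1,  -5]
Row reduce:
R2 → R2 + (2)·R1
R3 → R3 + (2)·R1
R3 → R3 - (1/4)·R2
REF = 
  [ -2,  -1,  -1,   3]
  [  0,   0,  -4,   4]
  [  0,   0,   0,   0]
Pivot columns: 1, 3 → 2 pivots.
dim(Col(A)) = number of pivot columns = 2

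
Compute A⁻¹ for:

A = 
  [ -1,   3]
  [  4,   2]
det(A) = (-1)(2) - (3)(4) = -14
For a 2×2 matrix, A⁻¹ = (1/det(A)) · [[d, -b], [-c, a]]
    = (-1/14) · [[2, -3], [-4, -1]]

A⁻¹ = 
  [-1/7, 3/14]
  [ 2/7, 1/14]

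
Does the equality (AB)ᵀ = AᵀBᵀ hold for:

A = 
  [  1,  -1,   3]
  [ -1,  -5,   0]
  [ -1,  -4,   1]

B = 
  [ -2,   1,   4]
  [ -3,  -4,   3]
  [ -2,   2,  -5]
No

(AB)ᵀ = 
  [ -5,  17,  12]
  [ 11,  19,  17]
  [-14, -19, -21]

AᵀBᵀ = 
  [ -7,  -2,   1]
  [-19,  11,  12]
  [ -2,  -6, -11]

The two matrices differ, so (AB)ᵀ ≠ AᵀBᵀ in general. The correct identity is (AB)ᵀ = BᵀAᵀ.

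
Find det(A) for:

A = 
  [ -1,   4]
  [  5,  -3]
For a 2×2 matrix, det = ad - bc = (-1)(-3) - (4)(5) = -17

det(A) = -17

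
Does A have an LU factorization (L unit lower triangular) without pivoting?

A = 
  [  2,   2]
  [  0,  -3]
Yes.
A[1,1] = 2 ≠ 0, so Gaussian elimination proceeds without a row swap: multiplier ℓ₂₁ = (0)/(2) = 0, and U[2,2] = -3 - (0)(2) = -3.
L = 
  [  1,   0]
  [  0,   1]
U = 
  [  2,   2]
  [  0,  -3]
Check row 2 of LU: [(0)(2), (0)(2) + (-3)] = [0, -3] = row 2 of A ✓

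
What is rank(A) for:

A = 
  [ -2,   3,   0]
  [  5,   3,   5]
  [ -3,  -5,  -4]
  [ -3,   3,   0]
Row reduce:
R2 → R2 + (5/2)·R1
R3 → R3 - (3/2)·R1
R4 → R4 - (3/2)·R1
R3 → R3 + (19/21)·R2
R4 → R4 + (1/7)·R2
R4 → R4 - (15/11)·R3
REF = 
  [   -2,     3,     0]
  [    0,  21/2,     5]
  [    0,     0, 11/21]
  [    0,     0,     0]
Pivot columns: 1, 2, 3 → 3 pivots.

rank(A) = 3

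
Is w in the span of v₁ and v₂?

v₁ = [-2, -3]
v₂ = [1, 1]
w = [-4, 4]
Yes

Form the augmented matrix and row-reduce:
[v₁|v₂|w] = 
  [ -2,   1,  -4]
  [ -3,   1,   4]
R2 → R2 - (3/2)·R1
REF = 
  [  -2,    1,   -4]
  [   0, -1/2,   10]

No row of the form [0 0 | nonzero], so the system is consistent. Back-substitution gives c₁ = -8, c₂ = -20: w = (-8)·v₁ + (-20)·v₂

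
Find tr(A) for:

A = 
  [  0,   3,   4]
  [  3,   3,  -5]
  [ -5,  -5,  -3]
0

tr(A) = 0 + 3 + -3 = 0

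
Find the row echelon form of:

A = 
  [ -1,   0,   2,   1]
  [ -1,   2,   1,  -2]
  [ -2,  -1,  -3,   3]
Row operations:
R2 → R2 - (1)·R1
R3 → R3 - (2)·R1
R3 → R3 + (1/2)·R2

Resulting echelon form:
REF = 
  [   -1,     0,     2,     1]
  [    0,     2,    -1,    -3]
  [    0,     0, -15/2,  -1/2]

Rank = 3 (number of non-zero pivot rows).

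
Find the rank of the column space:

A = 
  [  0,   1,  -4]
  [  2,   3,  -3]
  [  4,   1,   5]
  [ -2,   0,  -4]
Row reduce:
Swap R1 ↔ R2
R3 → R3 - (2)·R1
R4 → R4 + (1)·R1
R3 → R3 + (5)·R2
R4 → R4 - (3)·R2
R4 → R4 + (5/9)·R3
REF = 
  [  2,   3,  -3]
  [  0,   1,  -4]
  [  0,   0,  -9]
  [  0,   0,   0]
Pivot columns: 1, 2, 3 → 3 pivots.
dim(Col(A)) = number of pivot columns = 3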